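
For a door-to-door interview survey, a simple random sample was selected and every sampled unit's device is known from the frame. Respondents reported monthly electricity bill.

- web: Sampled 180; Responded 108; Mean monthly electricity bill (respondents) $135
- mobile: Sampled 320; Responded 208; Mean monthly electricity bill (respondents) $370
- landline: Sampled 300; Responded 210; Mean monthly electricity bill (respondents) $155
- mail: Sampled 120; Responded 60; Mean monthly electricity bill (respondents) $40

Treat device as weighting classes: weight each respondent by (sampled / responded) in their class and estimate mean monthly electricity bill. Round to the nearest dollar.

$211

Response rates by class: web 108/180 = 60%, mobile 208/320 = 65%, landline 210/300 = 70%, mail 60/120 = 50%.
With weight = n_sampled/n_responded per class, the weighted class total is n_sampled:
  web: 180 × 135 = 24,300
  mobile: 320 × 370 = 118,400
  landline: 300 × 155 = 46,500
  mail: 120 × 40 = 4800
Adjusted estimate = 194,000 / 920 = 210.87 → $211.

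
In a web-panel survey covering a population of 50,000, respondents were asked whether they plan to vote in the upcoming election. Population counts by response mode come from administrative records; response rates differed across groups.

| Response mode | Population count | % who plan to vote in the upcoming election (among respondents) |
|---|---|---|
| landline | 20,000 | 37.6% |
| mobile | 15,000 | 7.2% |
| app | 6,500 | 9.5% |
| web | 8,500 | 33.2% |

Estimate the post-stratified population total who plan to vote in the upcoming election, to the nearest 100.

Estimated count per cell = population count × respondent percentage:
  landline: 20,000 × 37.6% = 7520
  mobile: 15,000 × 7.2% = 1080
  app: 6,500 × 9.5% = 617.5
  web: 8,500 × 33.2% = 2822
Estimated total = 12039.5 → 12,000.

12,000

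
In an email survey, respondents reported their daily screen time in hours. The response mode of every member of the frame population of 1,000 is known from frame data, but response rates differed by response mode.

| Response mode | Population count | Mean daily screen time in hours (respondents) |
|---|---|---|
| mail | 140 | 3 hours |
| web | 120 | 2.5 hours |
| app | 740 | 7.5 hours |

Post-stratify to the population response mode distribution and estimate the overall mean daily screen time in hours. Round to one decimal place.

6.3

Each cell contributes population-share × respondent value:
  mail: (140/1,000) × 3 = 0.42
  web: (120/1,000) × 2.5 = 0.3
  app: (740/1,000) × 7.5 = 5.55
Post-stratified estimate = 6.27 → 6.3.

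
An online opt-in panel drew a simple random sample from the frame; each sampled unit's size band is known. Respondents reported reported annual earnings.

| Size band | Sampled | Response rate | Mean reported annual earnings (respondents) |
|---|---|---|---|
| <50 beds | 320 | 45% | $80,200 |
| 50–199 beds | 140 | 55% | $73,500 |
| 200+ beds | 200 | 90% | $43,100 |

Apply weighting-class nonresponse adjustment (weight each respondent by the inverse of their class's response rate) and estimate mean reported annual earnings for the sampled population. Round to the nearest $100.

Each respondent's weight = sampled/responded in their class; summing within a class gives n_sampled, so:
  <50 beds: 320 × 80,200 = 25,664,000
  50–199 beds: 140 × 73,500 = 10,290,000
  200+ beds: 200 × 43,100 = 8,620,000
Adjusted estimate = 44,574,000 / 660 = 67536.4 → $67,500.

$67,500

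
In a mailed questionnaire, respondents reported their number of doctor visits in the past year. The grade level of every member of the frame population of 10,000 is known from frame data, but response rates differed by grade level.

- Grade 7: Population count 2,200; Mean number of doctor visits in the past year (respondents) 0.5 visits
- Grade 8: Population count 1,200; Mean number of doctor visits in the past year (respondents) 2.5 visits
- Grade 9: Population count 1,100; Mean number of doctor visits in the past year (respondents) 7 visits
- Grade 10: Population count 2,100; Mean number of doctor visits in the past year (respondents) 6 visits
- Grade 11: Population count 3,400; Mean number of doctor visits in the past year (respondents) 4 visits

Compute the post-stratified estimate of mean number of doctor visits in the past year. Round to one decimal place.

3.8

Post-stratification weights by population share, not respondent share:
  Grade 7: (2,200/10,000) × 0.5 = 0.11
  Grade 8: (1,200/10,000) × 2.5 = 0.3
  Grade 9: (1,100/10,000) × 7 = 0.77
  Grade 10: (2,100/10,000) × 6 = 1.26
  Grade 11: (3,400/10,000) × 4 = 1.36
Post-stratified estimate = 3.8 → 3.8.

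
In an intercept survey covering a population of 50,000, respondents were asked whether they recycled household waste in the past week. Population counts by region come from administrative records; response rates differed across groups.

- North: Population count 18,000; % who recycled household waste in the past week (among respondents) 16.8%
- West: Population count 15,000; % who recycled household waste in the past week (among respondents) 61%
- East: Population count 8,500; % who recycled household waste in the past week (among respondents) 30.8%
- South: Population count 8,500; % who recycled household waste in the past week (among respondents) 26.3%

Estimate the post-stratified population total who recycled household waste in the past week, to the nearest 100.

17,000

Apply each group's respondent rate to its population count:
  North: 18,000 × 16.8% = 3024
  West: 15,000 × 61% = 9150
  East: 8,500 × 30.8% = 2618
  South: 8,500 × 26.3% = 2235.5
Estimated total = 17027.5 → 17,000.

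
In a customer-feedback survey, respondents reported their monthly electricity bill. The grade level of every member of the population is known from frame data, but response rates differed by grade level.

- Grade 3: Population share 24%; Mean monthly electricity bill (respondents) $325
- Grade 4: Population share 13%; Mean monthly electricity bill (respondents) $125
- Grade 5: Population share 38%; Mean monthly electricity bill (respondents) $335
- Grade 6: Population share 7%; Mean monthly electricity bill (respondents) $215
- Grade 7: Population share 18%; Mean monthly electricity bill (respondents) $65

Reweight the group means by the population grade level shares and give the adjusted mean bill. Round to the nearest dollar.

$248

Each cell contributes population-share × respondent value:
  Grade 3: 0.24 × 325 = 78
  Grade 4: 0.13 × 125 = 16.25
  Grade 5: 0.38 × 335 = 127.3
  Grade 6: 0.07 × 215 = 15.05
  Grade 7: 0.18 × 65 = 11.7
Post-stratified estimate = 248.3 → $248.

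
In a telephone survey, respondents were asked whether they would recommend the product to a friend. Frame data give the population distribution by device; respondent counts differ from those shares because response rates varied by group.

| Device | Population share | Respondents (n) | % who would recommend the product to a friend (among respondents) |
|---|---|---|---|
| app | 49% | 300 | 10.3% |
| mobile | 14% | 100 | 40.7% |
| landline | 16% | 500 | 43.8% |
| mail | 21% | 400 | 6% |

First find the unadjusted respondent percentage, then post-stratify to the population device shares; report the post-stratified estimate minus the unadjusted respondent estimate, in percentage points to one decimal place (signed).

Unadjusted (pooled respondent) estimate weights by respondent counts:
  (300/1300)×10.3 + (100/1300)×40.7 + (500/1300)×43.8 + (400/1300)×6 = 24.2%
Post-stratifying to population shares instead:
  0.49×10.3 + 0.14×40.7 + 0.16×43.8 + 0.21×6 = 19.013%
Difference = 19.013 − 24.2 = -5.187 pp.

-5.2 percentage points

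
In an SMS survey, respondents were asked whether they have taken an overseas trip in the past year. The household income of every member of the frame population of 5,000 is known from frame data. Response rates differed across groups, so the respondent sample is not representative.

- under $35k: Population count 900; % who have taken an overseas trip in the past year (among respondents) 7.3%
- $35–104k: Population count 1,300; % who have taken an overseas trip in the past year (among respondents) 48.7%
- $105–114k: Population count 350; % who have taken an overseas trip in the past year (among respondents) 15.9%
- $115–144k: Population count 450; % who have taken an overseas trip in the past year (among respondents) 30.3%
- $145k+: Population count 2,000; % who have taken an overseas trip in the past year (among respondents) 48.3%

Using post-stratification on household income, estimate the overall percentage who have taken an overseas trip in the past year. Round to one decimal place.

37.1%

Each cell contributes population-share × respondent value:
  under $35k: (900/5,000) × 7.3 = 1.314
  $35–104k: (1,300/5,000) × 48.7 = 12.662
  $105–114k: (350/5,000) × 15.9 = 1.113
  $115–144k: (450/5,000) × 30.3 = 2.727
  $145k+: (2,000/5,000) × 48.3 = 19.32
Post-stratified estimate = 37.136 → 37.1%.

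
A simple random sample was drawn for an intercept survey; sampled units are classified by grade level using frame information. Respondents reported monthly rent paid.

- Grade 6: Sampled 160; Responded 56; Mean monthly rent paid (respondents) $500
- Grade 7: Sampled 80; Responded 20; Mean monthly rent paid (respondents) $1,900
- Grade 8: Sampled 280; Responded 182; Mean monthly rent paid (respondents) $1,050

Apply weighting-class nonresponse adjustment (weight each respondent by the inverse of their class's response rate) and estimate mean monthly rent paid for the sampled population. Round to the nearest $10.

$1,010

Class response rates: Grade 6 56/160 = 35%, Grade 7 20/80 = 25%, Grade 8 182/280 = 65%.
With weight = n_sampled/n_responded per class, the weighted class total is n_sampled:
  Grade 6: 160 × 500 = 80,000
  Grade 7: 80 × 1900 = 152,000
  Grade 8: 280 × 1050 = 294,000
Adjusted estimate = 526,000 / 520 = 1011.54 → $1,010.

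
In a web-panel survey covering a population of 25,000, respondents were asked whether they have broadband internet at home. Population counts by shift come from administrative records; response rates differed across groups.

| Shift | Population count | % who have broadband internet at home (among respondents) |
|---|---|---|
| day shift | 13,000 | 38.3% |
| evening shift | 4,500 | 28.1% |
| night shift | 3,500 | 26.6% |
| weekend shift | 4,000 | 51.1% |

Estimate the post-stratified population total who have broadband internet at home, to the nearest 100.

Apply each group's respondent rate to its population count:
  day shift: 13,000 × 38.3% = 4979
  evening shift: 4,500 × 28.1% = 1264.5
  night shift: 3,500 × 26.6% = 931
  weekend shift: 4,000 × 51.1% = 2044
Estimated total = 9218.5 → 9,200.

9,200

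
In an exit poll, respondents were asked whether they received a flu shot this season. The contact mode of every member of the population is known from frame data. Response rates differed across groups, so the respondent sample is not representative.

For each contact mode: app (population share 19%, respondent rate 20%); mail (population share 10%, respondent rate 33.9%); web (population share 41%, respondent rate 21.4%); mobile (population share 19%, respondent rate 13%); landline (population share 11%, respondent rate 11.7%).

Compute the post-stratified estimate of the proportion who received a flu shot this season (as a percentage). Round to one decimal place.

19.7%

Post-stratification weights by population share, not respondent share:
  app: 0.19 × 20 = 3.8
  mail: 0.1 × 33.9 = 3.39
  web: 0.41 × 21.4 = 8.774
  mobile: 0.19 × 13 = 2.47
  landline: 0.11 × 11.7 = 1.287
Post-stratified estimate = 19.721 → 19.7%.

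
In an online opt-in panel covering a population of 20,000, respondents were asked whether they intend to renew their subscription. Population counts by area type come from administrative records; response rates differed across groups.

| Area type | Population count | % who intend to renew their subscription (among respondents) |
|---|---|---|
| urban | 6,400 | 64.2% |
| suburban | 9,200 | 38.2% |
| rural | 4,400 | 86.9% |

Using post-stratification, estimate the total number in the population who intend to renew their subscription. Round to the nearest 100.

11,400

Estimated count per cell = population count × respondent percentage:
  urban: 6,400 × 64.2% = 4108.8
  suburban: 9,200 × 38.2% = 3514.4
  rural: 4,400 × 86.9% = 3823.6
Estimated total = 11446.8 → 11,400.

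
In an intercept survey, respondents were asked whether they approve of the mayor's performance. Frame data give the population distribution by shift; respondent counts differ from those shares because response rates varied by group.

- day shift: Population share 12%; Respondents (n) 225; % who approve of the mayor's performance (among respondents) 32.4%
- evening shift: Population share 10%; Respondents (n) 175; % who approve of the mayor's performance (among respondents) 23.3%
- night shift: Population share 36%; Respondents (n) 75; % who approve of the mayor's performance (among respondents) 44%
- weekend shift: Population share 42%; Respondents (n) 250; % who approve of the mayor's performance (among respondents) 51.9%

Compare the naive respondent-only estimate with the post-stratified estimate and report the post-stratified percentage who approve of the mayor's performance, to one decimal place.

Unadjusted (pooled respondent) estimate weights by respondent counts:
  (225/725)×32.4 + (175/725)×23.3 + (75/725)×44 + (250/725)×51.9 = 38.1276%
Post-stratifying to population shares instead:
  0.12×32.4 + 0.1×23.3 + 0.36×44 + 0.42×51.9 = 43.856%

43.9%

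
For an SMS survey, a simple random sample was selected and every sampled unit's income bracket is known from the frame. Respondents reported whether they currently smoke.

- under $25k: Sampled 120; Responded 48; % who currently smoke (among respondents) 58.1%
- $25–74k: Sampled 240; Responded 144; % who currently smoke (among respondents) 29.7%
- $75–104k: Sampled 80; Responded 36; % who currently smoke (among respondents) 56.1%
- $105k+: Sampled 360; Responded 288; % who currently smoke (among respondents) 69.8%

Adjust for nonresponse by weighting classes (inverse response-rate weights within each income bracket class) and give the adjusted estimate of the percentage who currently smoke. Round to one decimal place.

54.6%

Response rates by class: under $25k 48/120 = 40%, $25–74k 144/240 = 60%, $75–104k 36/80 = 45%, $105k+ 288/360 = 80%.
Each respondent's weight = sampled/responded in their class; summing within a class gives n_sampled, so:
  under $25k: 120 × 58.1 = 6972
  $25–74k: 240 × 29.7 = 7128
  $75–104k: 80 × 56.1 = 4488
  $105k+: 360 × 69.8 = 25,128
Adjusted estimate = 43,716 / 800 = 54.645 → 54.6%.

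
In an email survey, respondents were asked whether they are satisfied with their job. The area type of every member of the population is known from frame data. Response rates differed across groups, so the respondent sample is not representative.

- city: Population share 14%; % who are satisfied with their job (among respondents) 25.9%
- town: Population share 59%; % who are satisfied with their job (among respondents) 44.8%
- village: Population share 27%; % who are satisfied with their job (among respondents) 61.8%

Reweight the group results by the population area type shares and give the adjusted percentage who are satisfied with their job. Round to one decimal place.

46.7%

Reweight to the known area type distribution:
  city: 0.14 × 25.9 = 3.626
  town: 0.59 × 44.8 = 26.432
  village: 0.27 × 61.8 = 16.686
Post-stratified estimate = 46.744 → 46.7%.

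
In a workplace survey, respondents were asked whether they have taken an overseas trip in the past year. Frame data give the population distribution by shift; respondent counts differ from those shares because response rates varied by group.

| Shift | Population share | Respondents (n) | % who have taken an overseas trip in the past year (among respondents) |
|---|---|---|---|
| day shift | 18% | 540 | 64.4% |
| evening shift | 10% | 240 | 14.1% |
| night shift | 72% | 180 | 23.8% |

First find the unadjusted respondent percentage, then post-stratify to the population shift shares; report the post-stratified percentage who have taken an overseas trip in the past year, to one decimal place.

Without adjustment, the pooled respondent share is:
  (540/960)×64.4 + (240/960)×14.1 + (180/960)×23.8 = 44.2125%
Post-stratifying to population shares instead:
  0.18×64.4 + 0.1×14.1 + 0.72×23.8 = 30.138%

30.1%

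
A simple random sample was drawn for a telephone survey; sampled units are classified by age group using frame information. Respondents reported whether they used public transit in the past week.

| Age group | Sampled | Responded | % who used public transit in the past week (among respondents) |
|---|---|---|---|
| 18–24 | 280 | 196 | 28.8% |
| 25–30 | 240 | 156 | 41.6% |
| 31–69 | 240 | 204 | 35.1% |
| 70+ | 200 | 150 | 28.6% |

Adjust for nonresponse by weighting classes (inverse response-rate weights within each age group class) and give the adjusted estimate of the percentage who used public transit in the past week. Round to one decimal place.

33.5%

Response rates by class: 18–24 196/280 = 70%, 25–30 156/240 = 65%, 31–69 204/240 = 85%, 70+ 150/200 = 75%.
Each respondent's weight = sampled/responded in their class; summing within a class gives n_sampled, so:
  18–24: 280 × 28.8 = 8064
  25–30: 240 × 41.6 = 9984
  31–69: 240 × 35.1 = 8424
  70+: 200 × 28.6 = 5720
Adjusted estimate = 32,192 / 960 = 33.5333 → 33.5%.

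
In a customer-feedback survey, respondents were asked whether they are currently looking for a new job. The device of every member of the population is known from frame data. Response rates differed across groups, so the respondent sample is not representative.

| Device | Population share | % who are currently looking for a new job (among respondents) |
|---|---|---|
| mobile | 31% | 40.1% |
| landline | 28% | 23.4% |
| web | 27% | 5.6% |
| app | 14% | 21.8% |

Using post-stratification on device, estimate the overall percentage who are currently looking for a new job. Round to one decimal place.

Reweight to the known device distribution:
  mobile: 0.31 × 40.1 = 12.431
  landline: 0.28 × 23.4 = 6.552
  web: 0.27 × 5.6 = 1.512
  app: 0.14 × 21.8 = 3.052
Post-stratified estimate = 23.547 → 23.5%.

23.5%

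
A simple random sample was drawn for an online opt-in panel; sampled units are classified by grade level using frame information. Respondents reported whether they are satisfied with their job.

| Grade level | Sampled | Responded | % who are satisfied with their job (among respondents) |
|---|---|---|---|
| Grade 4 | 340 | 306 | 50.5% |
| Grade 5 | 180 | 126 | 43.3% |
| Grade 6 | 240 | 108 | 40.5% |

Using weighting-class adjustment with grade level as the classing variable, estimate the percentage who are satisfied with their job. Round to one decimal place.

Response rates by class: Grade 4 306/340 = 90%, Grade 5 126/180 = 70%, Grade 6 108/240 = 45%.
Inverse-response-rate weighting restores each class to its sampled count, so class totals weight by n_sampled:
  Grade 4: 340 × 50.5 = 17,170
  Grade 5: 180 × 43.3 = 7794
  Grade 6: 240 × 40.5 = 9720
Adjusted estimate = 34,684 / 760 = 45.6368 → 45.6%.

45.6%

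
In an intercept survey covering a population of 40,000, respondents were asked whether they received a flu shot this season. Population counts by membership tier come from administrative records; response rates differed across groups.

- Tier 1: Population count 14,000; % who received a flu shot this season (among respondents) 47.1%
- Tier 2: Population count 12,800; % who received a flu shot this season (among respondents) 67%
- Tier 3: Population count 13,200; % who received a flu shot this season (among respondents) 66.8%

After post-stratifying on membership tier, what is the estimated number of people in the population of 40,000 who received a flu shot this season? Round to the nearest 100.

24,000

Estimated count per cell = population count × respondent percentage:
  Tier 1: 14,000 × 47.1% = 6594
  Tier 2: 12,800 × 67% = 8576
  Tier 3: 13,200 × 66.8% = 8817.6
Estimated total = 23987.6 → 24,000.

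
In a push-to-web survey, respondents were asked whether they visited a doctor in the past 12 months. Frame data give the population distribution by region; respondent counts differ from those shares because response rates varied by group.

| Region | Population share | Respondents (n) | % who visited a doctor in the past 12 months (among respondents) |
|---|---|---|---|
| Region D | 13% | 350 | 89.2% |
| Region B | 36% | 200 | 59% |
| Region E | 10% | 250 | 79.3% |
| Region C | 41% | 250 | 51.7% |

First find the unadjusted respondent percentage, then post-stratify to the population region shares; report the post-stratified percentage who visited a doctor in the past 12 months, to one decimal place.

62.0%

Naive respondent-only estimate (weights = respondent counts):
  (350/1050)×89.2 + (200/1050)×59 + (250/1050)×79.3 + (250/1050)×51.7 = 72.1619%
Reweighting by population region shares:
  0.13×89.2 + 0.36×59 + 0.1×79.3 + 0.41×51.7 = 61.963%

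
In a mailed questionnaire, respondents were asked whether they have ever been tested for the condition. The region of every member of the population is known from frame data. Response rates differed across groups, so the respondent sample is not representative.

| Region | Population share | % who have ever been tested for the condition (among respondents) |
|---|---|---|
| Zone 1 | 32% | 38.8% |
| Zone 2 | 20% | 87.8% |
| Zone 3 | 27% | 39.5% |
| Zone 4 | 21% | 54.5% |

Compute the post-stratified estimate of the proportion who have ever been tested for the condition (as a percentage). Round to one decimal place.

Post-stratification weights by population share, not respondent share:
  Zone 1: 0.32 × 38.8 = 12.416
  Zone 2: 0.2 × 87.8 = 17.56
  Zone 3: 0.27 × 39.5 = 10.665
  Zone 4: 0.21 × 54.5 = 11.445
Post-stratified estimate = 52.086 → 52.1%.

52.1%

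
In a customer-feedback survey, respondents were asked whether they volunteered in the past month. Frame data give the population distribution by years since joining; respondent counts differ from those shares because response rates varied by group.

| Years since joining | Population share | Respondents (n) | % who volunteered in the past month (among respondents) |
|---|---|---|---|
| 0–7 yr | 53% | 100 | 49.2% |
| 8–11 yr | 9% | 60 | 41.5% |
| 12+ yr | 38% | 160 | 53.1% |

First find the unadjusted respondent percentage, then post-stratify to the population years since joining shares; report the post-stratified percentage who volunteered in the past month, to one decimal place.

Unadjusted (pooled respondent) estimate weights by respondent counts:
  (100/320)×49.2 + (60/320)×41.5 + (160/320)×53.1 = 49.7062%
Reweighting by population years since joining shares:
  0.53×49.2 + 0.09×41.5 + 0.38×53.1 = 49.989%

50.0%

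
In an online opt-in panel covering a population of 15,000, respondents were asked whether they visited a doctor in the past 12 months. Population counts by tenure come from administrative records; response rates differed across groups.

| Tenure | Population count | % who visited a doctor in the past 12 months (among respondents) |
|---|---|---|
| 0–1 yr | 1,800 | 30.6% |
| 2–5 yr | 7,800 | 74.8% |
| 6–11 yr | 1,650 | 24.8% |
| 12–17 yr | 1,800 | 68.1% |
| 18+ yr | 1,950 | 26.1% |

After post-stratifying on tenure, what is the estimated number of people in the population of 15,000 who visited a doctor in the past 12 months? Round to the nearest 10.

8,530

Apply each group's respondent rate to its population count:
  0–1 yr: 1,800 × 30.6% = 550.8
  2–5 yr: 7,800 × 74.8% = 5834.4
  6–11 yr: 1,650 × 24.8% = 409.2
  12–17 yr: 1,800 × 68.1% = 1225.8
  18+ yr: 1,950 × 26.1% = 508.95
Estimated total = 8529.15 → 8,530.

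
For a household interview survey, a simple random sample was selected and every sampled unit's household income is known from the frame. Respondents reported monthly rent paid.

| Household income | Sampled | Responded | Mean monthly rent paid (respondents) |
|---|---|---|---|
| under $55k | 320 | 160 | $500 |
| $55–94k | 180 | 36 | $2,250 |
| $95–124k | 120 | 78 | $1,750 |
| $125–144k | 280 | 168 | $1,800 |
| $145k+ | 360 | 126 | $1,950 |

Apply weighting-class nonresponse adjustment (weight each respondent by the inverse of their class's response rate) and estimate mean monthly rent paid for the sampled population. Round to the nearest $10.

$1,570

Response rates by class: under $55k 160/320 = 50%, $55–94k 36/180 = 20%, $95–124k 78/120 = 65%, $125–144k 168/280 = 60%, $145k+ 126/360 = 35%.
Each respondent's weight = sampled/responded in their class; summing within a class gives n_sampled, so:
  under $55k: 320 × 500 = 160,000
  $55–94k: 180 × 2250 = 405,000
  $95–124k: 120 × 1750 = 210,000
  $125–144k: 280 × 1800 = 504,000
  $145k+: 360 × 1950 = 702,000
Adjusted estimate = 1,981,000 / 1,260 = 1572.22 → $1,570.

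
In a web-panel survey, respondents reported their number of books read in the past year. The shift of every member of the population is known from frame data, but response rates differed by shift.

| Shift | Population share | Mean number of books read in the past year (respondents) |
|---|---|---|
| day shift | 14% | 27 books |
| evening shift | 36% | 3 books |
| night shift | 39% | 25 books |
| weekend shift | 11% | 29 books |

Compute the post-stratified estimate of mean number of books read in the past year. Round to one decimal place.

Each cell contributes population-share × respondent value:
  day shift: 0.14 × 27 = 3.78
  evening shift: 0.36 × 3 = 1.08
  night shift: 0.39 × 25 = 9.75
  weekend shift: 0.11 × 29 = 3.19
Post-stratified estimate = 17.8 → 17.8.

17.8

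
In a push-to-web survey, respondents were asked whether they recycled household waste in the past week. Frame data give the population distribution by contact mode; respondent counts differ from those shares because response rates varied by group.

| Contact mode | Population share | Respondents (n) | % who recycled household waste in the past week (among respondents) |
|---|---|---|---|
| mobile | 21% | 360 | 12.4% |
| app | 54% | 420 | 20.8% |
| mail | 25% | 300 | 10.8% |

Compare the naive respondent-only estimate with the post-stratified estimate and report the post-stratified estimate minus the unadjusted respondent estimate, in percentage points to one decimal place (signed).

Without adjustment, the pooled respondent share is:
  (360/1080)×12.4 + (420/1080)×20.8 + (300/1080)×10.8 = 15.2222%
Post-stratified estimate weights by population shares:
  0.21×12.4 + 0.54×20.8 + 0.25×10.8 = 16.536%
Difference = 16.536 − 15.2222 = 1.3138 pp.

+1.3 percentage points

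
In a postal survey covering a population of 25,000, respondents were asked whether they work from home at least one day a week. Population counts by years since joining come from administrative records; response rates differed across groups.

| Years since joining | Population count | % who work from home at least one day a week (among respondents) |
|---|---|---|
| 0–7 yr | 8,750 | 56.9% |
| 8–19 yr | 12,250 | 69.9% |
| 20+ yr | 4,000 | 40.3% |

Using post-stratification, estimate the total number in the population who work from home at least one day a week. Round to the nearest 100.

Each cell contributes its population count × the respondent rate:
  0–7 yr: 8,750 × 56.9% = 4978.75
  8–19 yr: 12,250 × 69.9% = 8562.75
  20+ yr: 4,000 × 40.3% = 1612
Estimated total = 15153.5 → 15,200.

15,200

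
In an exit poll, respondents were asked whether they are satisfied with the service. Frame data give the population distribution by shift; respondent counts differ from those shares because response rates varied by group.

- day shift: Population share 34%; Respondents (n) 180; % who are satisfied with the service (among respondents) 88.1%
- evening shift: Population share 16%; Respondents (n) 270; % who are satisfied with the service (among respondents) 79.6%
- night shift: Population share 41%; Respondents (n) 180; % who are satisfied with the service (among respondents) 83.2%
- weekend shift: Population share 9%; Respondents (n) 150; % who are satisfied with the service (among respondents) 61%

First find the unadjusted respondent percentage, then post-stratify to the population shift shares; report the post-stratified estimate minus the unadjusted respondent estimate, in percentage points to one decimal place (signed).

Naive respondent-only estimate (weights = respondent counts):
  (180/780)×88.1 + (270/780)×79.6 + (180/780)×83.2 + (150/780)×61 = 78.8154%
Post-stratifying to population shares instead:
  0.34×88.1 + 0.16×79.6 + 0.41×83.2 + 0.09×61 = 82.292%
Difference = 82.292 − 78.8154 = 3.4766 pp.

+3.5 percentage points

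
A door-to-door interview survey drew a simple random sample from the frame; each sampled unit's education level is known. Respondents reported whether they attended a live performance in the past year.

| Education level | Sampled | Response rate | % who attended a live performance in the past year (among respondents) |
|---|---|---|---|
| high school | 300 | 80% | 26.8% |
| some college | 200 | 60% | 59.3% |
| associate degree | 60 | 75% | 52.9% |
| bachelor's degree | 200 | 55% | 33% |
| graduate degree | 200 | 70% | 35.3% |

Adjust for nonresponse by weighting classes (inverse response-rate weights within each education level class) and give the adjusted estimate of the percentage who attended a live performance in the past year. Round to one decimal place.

Each respondent's weight = sampled/responded in their class; summing within a class gives n_sampled, so:
  high school: 300 × 26.8 = 8040
  some college: 200 × 59.3 = 11,860
  associate degree: 60 × 52.9 = 3174
  bachelor's degree: 200 × 33 = 6600
  graduate degree: 200 × 35.3 = 7060
Adjusted estimate = 36,734 / 960 = 38.2646 → 38.3%.

38.3%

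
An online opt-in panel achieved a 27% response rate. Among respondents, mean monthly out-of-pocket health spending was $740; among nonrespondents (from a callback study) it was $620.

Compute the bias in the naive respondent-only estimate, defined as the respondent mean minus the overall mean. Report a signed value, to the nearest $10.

Nonresponse fraction = 1 − 0.27 = 0.73.
Bias = (nonresponse fraction) × (respondent mean − nonrespondent mean)
     = 0.73 × (740 − 620) = 0.73 × 120 = 87.6.

+$90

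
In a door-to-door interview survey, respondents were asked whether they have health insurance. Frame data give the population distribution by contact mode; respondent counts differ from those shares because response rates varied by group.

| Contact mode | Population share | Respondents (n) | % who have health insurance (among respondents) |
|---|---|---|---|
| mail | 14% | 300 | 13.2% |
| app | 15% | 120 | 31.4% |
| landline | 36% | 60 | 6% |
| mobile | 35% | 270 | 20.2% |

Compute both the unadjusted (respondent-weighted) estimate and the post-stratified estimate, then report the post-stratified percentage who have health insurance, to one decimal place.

Unadjusted (pooled respondent) estimate weights by respondent counts:
  (300/750)×13.2 + (120/750)×31.4 + (60/750)×6 + (270/750)×20.2 = 18.056%
Reweighting by population contact mode shares:
  0.14×13.2 + 0.15×31.4 + 0.36×6 + 0.35×20.2 = 15.788%

15.8%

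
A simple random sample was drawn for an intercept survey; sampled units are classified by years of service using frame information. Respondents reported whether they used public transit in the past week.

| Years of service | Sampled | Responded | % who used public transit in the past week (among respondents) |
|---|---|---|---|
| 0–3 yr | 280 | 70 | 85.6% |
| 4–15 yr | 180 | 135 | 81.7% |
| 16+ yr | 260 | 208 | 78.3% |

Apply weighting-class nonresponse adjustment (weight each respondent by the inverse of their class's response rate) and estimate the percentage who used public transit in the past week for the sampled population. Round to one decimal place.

82.0%

Response rates by class: 0–3 yr 70/280 = 25%, 4–15 yr 135/180 = 75%, 16+ yr 208/260 = 80%.
With weight = n_sampled/n_responded per class, the weighted class total is n_sampled:
  0–3 yr: 280 × 85.6 = 23,968
  4–15 yr: 180 × 81.7 = 14,706
  16+ yr: 260 × 78.3 = 20,358
Adjusted estimate = 59,032 / 720 = 81.9889 → 82.0%.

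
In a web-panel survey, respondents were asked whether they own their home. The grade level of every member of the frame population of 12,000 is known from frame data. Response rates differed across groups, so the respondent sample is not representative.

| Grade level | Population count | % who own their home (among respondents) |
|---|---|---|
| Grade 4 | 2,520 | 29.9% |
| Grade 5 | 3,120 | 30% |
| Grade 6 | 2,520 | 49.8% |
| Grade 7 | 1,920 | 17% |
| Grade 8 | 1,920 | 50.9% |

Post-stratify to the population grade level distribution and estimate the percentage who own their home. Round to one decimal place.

35.4%

Post-stratification weights by population share, not respondent share:
  Grade 4: (2,520/12,000) × 29.9 = 6.279
  Grade 5: (3,120/12,000) × 30 = 7.8
  Grade 6: (2,520/12,000) × 49.8 = 10.458
  Grade 7: (1,920/12,000) × 17 = 2.72
  Grade 8: (1,920/12,000) × 50.9 = 8.144
Post-stratified estimate = 35.401 → 35.4%.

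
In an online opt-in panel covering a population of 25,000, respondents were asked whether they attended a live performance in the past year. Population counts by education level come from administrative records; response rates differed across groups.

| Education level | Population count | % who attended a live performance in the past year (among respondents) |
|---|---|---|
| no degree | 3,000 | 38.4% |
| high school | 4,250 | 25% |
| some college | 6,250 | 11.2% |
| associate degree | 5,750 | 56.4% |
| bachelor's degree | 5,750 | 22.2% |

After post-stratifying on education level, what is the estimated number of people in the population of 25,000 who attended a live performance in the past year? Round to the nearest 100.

7,400

Each cell contributes its population count × the respondent rate:
  no degree: 3,000 × 38.4% = 1152
  high school: 4,250 × 25% = 1062.5
  some college: 6,250 × 11.2% = 700
  associate degree: 5,750 × 56.4% = 3243
  bachelor's degree: 5,750 × 22.2% = 1276.5
Estimated total = 7434 → 7,400.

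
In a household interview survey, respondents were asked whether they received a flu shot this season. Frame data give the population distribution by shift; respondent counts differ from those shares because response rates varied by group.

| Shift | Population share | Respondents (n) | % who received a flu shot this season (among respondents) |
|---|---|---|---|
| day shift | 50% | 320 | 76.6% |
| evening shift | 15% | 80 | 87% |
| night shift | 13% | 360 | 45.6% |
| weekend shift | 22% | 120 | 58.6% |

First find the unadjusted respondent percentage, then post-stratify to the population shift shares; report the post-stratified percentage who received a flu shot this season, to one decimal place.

Naive respondent-only estimate (weights = respondent counts):
  (320/880)×76.6 + (80/880)×87 + (360/880)×45.6 + (120/880)×58.6 = 62.4091%
Reweighting by population shift shares:
  0.5×76.6 + 0.15×87 + 0.13×45.6 + 0.22×58.6 = 70.17%

70.2%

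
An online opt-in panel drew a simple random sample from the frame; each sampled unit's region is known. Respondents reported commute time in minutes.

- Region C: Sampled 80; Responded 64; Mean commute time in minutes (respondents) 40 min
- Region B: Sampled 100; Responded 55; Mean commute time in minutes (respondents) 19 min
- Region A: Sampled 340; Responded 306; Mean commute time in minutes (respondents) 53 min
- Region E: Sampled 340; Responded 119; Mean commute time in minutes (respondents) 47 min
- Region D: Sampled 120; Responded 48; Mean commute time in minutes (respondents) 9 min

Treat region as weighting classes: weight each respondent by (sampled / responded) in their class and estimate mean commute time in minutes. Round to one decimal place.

41.0

Response rates by class: Region C 64/80 = 80%, Region B 55/100 = 55%, Region A 306/340 = 90%, Region E 119/340 = 35%, Region D 48/120 = 40%.
Inverse-response-rate weighting restores each class to its sampled count, so class totals weight by n_sampled:
  Region C: 80 × 40 = 3200
  Region B: 100 × 19 = 1900
  Region A: 340 × 53 = 18,020
  Region E: 340 × 47 = 15,980
  Region D: 120 × 9 = 1080
Adjusted estimate = 40,180 / 980 = 41 → 41.0.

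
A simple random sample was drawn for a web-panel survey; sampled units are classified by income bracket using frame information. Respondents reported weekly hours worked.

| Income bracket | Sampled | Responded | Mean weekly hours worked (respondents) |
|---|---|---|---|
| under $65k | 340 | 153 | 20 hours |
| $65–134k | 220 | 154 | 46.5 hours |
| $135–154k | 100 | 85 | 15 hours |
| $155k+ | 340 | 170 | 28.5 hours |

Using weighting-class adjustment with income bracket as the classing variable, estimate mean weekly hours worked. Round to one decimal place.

28.2

Response rates by class: under $65k 153/340 = 45%, $65–134k 154/220 = 70%, $135–154k 85/100 = 85%, $155k+ 170/340 = 50%.
Inverse-response-rate weighting restores each class to its sampled count, so class totals weight by n_sampled:
  under $65k: 340 × 20 = 6800
  $65–134k: 220 × 46.5 = 10,230
  $135–154k: 100 × 15 = 1500
  $155k+: 340 × 28.5 = 9690
Adjusted estimate = 28,220 / 1,000 = 28.22 → 28.2.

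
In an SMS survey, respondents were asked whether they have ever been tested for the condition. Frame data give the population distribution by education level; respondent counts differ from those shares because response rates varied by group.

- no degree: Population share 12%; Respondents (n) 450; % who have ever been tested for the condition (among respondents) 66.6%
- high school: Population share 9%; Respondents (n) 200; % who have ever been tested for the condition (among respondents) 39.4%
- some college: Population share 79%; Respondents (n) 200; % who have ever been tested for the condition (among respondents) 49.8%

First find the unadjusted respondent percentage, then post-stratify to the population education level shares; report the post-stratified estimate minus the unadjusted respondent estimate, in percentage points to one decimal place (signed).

Without adjustment, the pooled respondent share is:
  (450/850)×66.6 + (200/850)×39.4 + (200/850)×49.8 = 56.2471%
Post-stratifying to population shares instead:
  0.12×66.6 + 0.09×39.4 + 0.79×49.8 = 50.88%
Difference = 50.88 − 56.2471 = -5.3671 pp.

-5.4 percentage points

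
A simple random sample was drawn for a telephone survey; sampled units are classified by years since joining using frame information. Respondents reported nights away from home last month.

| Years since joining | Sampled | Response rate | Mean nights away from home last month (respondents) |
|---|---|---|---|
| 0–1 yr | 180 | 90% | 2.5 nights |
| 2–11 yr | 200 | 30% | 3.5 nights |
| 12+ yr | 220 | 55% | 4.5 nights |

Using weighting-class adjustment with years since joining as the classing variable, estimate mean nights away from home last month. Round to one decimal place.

With weight = n_sampled/n_responded per class, the weighted class total is n_sampled:
  0–1 yr: 180 × 2.5 = 450
  2–11 yr: 200 × 3.5 = 700
  12+ yr: 220 × 4.5 = 990
Adjusted estimate = 2140 / 600 = 3.56667 → 3.6.

3.6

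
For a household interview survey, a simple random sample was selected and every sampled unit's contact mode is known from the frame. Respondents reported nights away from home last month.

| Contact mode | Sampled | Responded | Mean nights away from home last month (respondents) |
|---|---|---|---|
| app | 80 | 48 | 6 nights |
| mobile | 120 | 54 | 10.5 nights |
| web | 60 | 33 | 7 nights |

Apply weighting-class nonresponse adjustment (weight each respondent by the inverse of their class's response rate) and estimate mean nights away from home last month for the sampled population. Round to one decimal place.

8.3

Class response rates: app 48/80 = 60%, mobile 54/120 = 45%, web 33/60 = 55%.
Each respondent's weight = sampled/responded in their class; summing within a class gives n_sampled, so:
  app: 80 × 6 = 480
  mobile: 120 × 10.5 = 1260
  web: 60 × 7 = 420
Adjusted estimate = 2160 / 260 = 8.30769 → 8.3.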